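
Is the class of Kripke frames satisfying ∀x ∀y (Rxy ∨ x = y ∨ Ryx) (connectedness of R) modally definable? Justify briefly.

If a class were modally definable it would be closed under disjoint unions (Goldblatt–Thomason).
Take 3 disjoint single-world reflexive frames: each is trivially connected, but their disjoint union has 3 worlds with no edge between distinct components, so it is not connected.
Hence connectedness of R is not modally definable.

No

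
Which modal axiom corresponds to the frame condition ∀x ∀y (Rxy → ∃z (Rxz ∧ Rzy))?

A defining formula is □□ψ → □ψ (the C4 axiom).

□□ψ → □ψ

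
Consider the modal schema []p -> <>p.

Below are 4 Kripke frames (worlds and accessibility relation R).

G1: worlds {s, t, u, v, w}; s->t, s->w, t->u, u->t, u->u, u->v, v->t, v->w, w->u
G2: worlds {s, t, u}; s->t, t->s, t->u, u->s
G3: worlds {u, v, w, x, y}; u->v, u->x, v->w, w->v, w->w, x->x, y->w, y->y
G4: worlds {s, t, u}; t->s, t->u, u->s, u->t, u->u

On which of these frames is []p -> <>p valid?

This is the axiom for seriality; its first-order frame correspondent is forall x exists y Rxy.
G1: ✓.
G2: ✓.
G3: ✓.
G4: fails — world s has no successor.
Valid on: G1, G2, G3.

G1, G2, G3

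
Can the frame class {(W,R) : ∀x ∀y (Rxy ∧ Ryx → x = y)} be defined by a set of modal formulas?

No — not modally definable

Modal frame validity is preserved under surjective bounded morphisms.
The 8-cycle (worlds a,b,c,d,e,f,g,h with a→b→c→d→e→f→g→h→a) is antisymmetric. Sending even-indexed worlds to s and odd-indexed worlds to t is a surjective bounded morphism onto the two-world frame with s↔t, which is not antisymmetric.
So no modal formula (or set of formulas) defines exactly the antisymmetric frames.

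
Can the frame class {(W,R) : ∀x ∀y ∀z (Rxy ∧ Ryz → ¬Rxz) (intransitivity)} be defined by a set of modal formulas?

Not definable by any modal formula

Any modally definable frame class is closed under surjective bounded morphisms.
The 3-cycle (worlds w0,w1,w2 with w0→w1→w2→w0) is intransitive. Mapping every world to a single reflexive point • is a surjective bounded morphism; the reflexive point is not intransitive (R••∧R•• but R••).
Hence intransitivity is not modally definable.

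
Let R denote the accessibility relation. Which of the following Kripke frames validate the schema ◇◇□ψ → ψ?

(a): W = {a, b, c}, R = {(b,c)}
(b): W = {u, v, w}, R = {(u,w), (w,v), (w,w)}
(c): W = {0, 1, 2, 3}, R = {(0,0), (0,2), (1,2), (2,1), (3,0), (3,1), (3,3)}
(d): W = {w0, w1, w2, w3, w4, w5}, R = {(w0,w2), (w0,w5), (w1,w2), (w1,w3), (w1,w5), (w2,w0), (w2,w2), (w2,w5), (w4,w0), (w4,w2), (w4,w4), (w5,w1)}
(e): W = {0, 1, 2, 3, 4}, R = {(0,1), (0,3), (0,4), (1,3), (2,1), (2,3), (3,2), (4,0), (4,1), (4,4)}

(a)

This is the axiom for a generalized confluence (Geach) condition; its first-order frame correspondent is ∀x ∀y (xR²y → ∃w (yRw ∧ x = w)).
(a): satisfies the condition.
(b): fails — uR²v but no t with vRt and u=t.
(c): fails — 0R²1 but no w with 1Rw and 0=w.
(d): fails — w0R²w0 but no w with w0Rw and w0=w.
(e): fails — 0R²0 but no w with 0Rw and 0=w.
Valid on: (a).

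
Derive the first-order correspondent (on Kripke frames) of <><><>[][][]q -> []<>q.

This is a Sahlqvist (Geach-type) schema ◇^3□^3q → □^1◇^1q.
Minimal-valuation argument: fix x; take any y with xR^3y and any z with xR^1z. Set V(q) to the set of worlds R-reachable from y in exactly 3 steps. Then □^3q holds at y, so the antecedent holds at x; validity forces ◇^1q at z, giving a w with zR^1w and yR^3w.
First-order correspondent: forall x forall y forall z ((x R^3 y & xRz) -> exists w (y R^3 w & zRw)).

forall x forall y forall z ((x R^3 y & xRz) -> exists w (y R^3 w & zRw))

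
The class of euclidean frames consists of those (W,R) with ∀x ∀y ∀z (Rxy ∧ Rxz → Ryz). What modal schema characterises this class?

◇p → □◇p

This is the Euclidean property; the standard corresponding axiom is 5: ◇p → □◇p.
Suppose ◇p→□◇p is valid. Take Rxy, Rxz and set V(p)={y}. Then ◇p at x, so □◇p at x, so ◇p at z, so some w with Rzw has p; w=y, i.e. Rzy. By symmetry of the argument, Ryz.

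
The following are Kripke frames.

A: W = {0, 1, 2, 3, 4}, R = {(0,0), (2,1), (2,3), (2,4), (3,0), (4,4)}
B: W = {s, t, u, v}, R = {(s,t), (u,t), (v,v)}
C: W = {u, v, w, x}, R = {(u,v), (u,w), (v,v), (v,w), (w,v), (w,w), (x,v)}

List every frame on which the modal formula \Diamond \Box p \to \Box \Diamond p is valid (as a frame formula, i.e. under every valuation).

C

The schema corresponds to convergence: \forall x \forall y \forall z (Rxy \wedge Rxz \to \exists w (Ryw \wedge Rzw)).
A: fails — R23 and R21 but 3 and 1 have no common successor.
B: fails — Rst and Rst but t and t have no common successor.
C: condition met.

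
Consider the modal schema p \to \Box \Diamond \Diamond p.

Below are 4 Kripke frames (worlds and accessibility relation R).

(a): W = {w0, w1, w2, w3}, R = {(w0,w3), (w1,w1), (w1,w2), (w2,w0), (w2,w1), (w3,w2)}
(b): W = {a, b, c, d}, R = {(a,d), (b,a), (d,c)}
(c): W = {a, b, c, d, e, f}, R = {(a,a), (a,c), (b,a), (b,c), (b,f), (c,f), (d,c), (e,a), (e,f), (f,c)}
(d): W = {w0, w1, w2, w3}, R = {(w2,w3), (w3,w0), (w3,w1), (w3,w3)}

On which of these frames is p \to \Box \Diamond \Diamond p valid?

This is the axiom for a generalized confluence (Geach) condition; its first-order frame correspondent is \forall x \forall z (xRz \to \exists w (x = w \wedge z R^2 w)).
(a): condition met.
(b): fails — aRd but no w with a=w and dR²w.
(c): fails — aRc but no w with a=w and cR²w.
(d): fails — w2Rw3 but no w with w2=w and w3R²w.
Valid on: (a).

(a)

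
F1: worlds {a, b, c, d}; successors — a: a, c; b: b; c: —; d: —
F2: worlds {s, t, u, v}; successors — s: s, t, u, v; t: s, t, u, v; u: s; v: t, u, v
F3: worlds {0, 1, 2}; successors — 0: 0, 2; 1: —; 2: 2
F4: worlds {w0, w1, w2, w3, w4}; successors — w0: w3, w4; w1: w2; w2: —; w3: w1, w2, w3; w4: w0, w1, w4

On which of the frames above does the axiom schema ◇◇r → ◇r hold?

The schema corresponds to transitivity: ∀x ∀y ∀z (Rxy ∧ Ryz → Rxz).
F1: condition met.
F2: fails — Rus and Rsv but not Ruv.
F3: condition met.
F4: fails — Rw0w4 and Rw4w1 but not Rw0w1.
Valid on: F1, F3.

F1, F3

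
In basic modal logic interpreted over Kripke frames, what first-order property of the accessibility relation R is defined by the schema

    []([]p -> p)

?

This schema is the T□ axiom.
It corresponds to shift-reflexivity: forall x forall y (Rxy -> Ryy).

Shift-reflexivity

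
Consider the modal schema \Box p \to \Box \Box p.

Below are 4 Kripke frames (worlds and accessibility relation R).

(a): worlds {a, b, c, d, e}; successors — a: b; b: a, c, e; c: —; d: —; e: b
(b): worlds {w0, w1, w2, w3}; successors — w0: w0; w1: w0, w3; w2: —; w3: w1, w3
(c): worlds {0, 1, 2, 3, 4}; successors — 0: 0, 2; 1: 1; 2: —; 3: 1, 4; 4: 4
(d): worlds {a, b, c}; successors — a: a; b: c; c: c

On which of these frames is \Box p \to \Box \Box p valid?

(c), (d)

Frame correspondent (Sahlqvist): \forall x \forall y \forall z (Rxy \wedge Ryz \to Rxz) — i.e. transitivity.
(a): fails — Reb and Rbc but not Rec.
(b): fails — Rw3w1 and Rw1w0 but not Rw3w0.
(c): ✓.
(d): ✓.
Valid on: (c), (d).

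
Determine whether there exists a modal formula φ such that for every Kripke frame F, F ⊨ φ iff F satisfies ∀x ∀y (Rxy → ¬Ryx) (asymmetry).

If a class were modally definable it would be closed under surjective bounded morphisms (Goldblatt–Thomason).
The 5-cycle (worlds s,t,u,v,w with s→t→u→v→w→s) is asymmetric. Mapping every world to a single reflexive point • is a surjective bounded morphism, and the reflexive point is not asymmetric (R•• but asymmetry requires ¬R••).
So the class is not modally definable.

No — not modally definable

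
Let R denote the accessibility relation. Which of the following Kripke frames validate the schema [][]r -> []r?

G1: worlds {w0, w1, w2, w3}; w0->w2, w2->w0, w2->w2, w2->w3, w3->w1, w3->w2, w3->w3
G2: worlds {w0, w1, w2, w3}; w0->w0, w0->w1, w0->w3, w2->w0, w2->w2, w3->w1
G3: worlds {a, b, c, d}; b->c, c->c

G1, G3

This is the axiom for density; its first-order frame correspondent is forall x forall y (Rxy -> exists z (Rxz & Rzy)).
G1: holds.
G2: fails — Rw3w1 but no z with Rw3z and Rzw1.
G3: holds.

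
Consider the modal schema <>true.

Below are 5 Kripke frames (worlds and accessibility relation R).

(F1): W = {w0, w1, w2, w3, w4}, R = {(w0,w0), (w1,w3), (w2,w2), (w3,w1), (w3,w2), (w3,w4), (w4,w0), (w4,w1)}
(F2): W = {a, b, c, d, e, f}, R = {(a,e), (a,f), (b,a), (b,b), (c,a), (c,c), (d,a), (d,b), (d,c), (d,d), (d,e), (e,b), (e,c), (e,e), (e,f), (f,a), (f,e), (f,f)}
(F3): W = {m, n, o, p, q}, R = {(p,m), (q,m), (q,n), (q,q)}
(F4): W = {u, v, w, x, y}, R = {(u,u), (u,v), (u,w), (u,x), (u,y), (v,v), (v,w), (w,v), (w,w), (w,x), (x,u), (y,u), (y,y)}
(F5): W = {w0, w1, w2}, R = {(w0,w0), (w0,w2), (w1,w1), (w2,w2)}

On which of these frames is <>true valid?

Frame correspondent (Sahlqvist): forall x exists y Rxy — i.e. seriality.
(F1): holds.
(F2): holds.
(F3): fails — world m has no successor.
(F4): holds.
(F5): holds.
Valid on: (F1), (F2), (F4), (F5).

(F1), (F2), (F4), (F5)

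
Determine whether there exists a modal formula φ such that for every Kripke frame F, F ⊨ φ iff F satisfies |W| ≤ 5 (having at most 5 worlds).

No — not modally definable

If a class were modally definable it would be closed under disjoint unions (Goldblatt–Thomason).
Any modal formula valid on each of 6 disjoint one-world frames is valid on their disjoint union (validity is preserved under disjoint unions). Each one-world frame has |W|=1≤5, but the union has |W|=6.
Hence having at most 5 worlds is not modally definable.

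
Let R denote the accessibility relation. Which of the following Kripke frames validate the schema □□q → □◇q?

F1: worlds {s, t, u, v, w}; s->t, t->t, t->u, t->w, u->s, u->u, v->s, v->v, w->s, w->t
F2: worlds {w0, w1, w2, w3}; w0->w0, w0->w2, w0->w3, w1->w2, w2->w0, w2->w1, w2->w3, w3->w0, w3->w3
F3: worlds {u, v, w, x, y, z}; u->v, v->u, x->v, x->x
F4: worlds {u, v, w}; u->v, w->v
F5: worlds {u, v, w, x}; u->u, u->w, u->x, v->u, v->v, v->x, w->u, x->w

Frame correspondent (Sahlqvist): ∀x ∀z (xRz → ∃w (xR²w ∧ zRw)) — i.e. a generalized confluence (Geach) condition.
F1: condition met.
F2: condition met.
F3: condition met.
F4: fails — uRv but no t with uR²t and vRt.
F5: condition met.
Valid on: F1, F2, F3, F5.

F1, F2, F3, F5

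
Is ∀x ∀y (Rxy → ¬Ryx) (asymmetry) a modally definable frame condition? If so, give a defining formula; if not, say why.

Modal frame validity is preserved under surjective bounded morphisms.
The 5-cycle (worlds w0,w1,w2,w3,w4 with w0→w1→w2→w3→w4→w0) is asymmetric. Mapping every world to a single reflexive point • is a surjective bounded morphism, and the reflexive point is not asymmetric (R•• but asymmetry requires ¬R••).
So no modal formula (or set of formulas) defines exactly the asymmetric frames.

Not definable by any modal formula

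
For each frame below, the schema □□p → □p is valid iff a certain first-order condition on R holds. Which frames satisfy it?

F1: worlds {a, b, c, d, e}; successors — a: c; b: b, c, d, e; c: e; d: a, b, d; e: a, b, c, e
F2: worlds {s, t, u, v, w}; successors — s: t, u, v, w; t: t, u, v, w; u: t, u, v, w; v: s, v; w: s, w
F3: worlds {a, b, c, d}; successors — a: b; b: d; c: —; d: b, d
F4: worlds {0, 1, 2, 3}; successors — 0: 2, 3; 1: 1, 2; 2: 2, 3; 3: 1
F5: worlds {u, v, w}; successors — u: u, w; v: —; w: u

This is the axiom for density; its first-order frame correspondent is ∀x ∀y (Rxy → ∃z (Rxz ∧ Rzy)).
F1: fails — Rac but no z with Raz and Rzc.
F2: holds.
F3: fails — Rab but no z with Raz and Rzb.
F4: holds.
F5: holds.

F2, F4, F5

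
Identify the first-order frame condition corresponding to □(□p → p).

Suppose □(□p→p) is valid. Take Rxy and set V(p)={w : Ryw}. Then at y, □p holds; since □(□p→p) at x, □p→p at y, so p at y, i.e. Ryy.

shift-reflexivity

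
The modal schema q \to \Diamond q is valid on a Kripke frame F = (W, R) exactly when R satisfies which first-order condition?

Replacing q by ¬q and contraposing gives the equivalent schema □q → q.
Suppose □q→q is valid. At any x set V(q)={w : Rxw}. Then □q holds at x, so q holds at x, i.e. Rxx.

Reflexivity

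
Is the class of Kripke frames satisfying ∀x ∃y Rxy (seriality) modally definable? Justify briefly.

Definable; □q → ◇q defines it

Yes: it is seriality, defined by the D schema □q → ◇q.
Suppose □q→◇q is valid. At any x set V(q)=W. Then □q at x, so ◇q at x, so x has a successor.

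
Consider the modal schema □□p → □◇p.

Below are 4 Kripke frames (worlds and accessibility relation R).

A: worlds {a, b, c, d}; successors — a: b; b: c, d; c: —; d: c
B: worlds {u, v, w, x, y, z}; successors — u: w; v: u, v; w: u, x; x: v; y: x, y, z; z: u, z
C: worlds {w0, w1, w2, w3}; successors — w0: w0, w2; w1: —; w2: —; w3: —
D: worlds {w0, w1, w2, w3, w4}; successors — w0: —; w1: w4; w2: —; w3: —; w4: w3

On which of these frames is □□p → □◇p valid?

B

The schema corresponds to a generalized confluence (Geach) condition: ∀x ∀z (xRz → ∃w (xR²w ∧ zRw)).
A: fails — bRc but no w with bR²w and cRw.
B: satisfies the condition.
C: fails — w0Rw2 but no w with w0R²w and w2Rw.
D: fails — w4Rw3 but no w with w4R²w and w3Rw.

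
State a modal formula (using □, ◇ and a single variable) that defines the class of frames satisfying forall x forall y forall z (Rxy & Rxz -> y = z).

◇p → □p

This is partial functionality; the standard corresponding axiom is CD: ◇p → □p.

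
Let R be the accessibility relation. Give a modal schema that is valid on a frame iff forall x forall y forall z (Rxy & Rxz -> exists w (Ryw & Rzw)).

◇□ψ → □◇ψ

The condition is convergence. The .2 schema ◇□ψ → □◇ψ defines it.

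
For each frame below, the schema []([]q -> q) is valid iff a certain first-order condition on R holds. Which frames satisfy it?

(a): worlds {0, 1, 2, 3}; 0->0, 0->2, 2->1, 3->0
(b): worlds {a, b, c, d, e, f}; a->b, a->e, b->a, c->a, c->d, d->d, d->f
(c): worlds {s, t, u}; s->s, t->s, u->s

(c)

This is the axiom for shift-reflexivity; its first-order frame correspondent is forall x forall y (Rxy -> Ryy).
(a): fails — R21 but not R11.
(b): fails — Rdf but not Rff.
(c): satisfies the condition.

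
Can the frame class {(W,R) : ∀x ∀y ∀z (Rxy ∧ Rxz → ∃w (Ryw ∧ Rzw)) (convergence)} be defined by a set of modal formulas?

The condition is convergence. A defining modal formula is ◇□p → □◇p.
Suppose ◇□p→□◇p is valid. Take Rxy, Rxz and set V(p)={w : Ryw}. Then □p at y so ◇□p at x, so □◇p at x, so ◇p at z, giving w with Rzw and Ryw.

Yes, by ◇□p → □◇p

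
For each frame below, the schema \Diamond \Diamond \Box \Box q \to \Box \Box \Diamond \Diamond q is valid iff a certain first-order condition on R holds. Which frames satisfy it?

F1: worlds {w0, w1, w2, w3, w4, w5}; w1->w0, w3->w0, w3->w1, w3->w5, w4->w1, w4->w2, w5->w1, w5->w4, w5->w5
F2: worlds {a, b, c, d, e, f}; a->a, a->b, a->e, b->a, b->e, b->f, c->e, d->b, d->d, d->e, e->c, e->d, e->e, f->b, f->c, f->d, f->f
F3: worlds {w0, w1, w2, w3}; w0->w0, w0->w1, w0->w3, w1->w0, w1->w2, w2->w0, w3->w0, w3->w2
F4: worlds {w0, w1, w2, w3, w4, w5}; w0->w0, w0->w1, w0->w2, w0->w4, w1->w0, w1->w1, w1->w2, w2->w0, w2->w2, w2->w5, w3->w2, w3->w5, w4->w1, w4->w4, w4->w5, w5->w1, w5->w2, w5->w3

F2, F3, F4

The schema corresponds to a generalized confluence (Geach) condition: \forall x \forall y \forall z ((x R^2 y \wedge x R^2 z) \to \exists w (y R^2 w \wedge z R^2 w)).
F1: fails — w3R²w0, w3R²w0 but no w with w0R²w and w0R²w.
F2: satisfies the condition.
F3: satisfies the condition.
F4: satisfies the condition.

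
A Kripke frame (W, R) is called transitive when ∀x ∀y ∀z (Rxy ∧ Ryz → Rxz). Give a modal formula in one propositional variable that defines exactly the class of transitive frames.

A defining formula is □r → □□r (the 4 axiom).

□r → □□r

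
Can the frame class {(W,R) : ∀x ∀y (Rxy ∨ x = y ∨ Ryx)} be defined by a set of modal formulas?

Any modally definable frame class is closed under disjoint unions.
Take 3 disjoint single-world reflexive frames: each is trivially connected, but their disjoint union has 3 worlds with no edge between distinct components, so it is not connected.
So no modal formula (or set of formulas) defines exactly the connected frames.

Not modally definable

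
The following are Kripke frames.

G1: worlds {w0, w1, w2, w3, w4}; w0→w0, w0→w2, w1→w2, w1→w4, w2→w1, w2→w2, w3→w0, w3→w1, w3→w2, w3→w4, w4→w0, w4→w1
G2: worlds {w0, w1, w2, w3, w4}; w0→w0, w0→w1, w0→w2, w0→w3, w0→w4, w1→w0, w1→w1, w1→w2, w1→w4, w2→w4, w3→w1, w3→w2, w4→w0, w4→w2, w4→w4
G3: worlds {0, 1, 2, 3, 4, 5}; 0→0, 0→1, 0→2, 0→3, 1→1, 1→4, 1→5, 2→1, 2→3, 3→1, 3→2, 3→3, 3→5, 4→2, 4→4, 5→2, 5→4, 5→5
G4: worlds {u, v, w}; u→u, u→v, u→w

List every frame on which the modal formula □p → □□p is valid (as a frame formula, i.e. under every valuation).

Frame correspondent (Sahlqvist): ∀x ∀y ∀z (Rxy ∧ Ryz → Rxz) — i.e. transitivity.
G1: fails — Rw1w2 and Rw2w1 but not Rw1w1.
G2: fails — Rw1w0 and Rw0w3 but not Rw1w3.
G3: fails — R31 and R14 but not R34.
G4: satisfies the condition.
Valid on: G4.

G4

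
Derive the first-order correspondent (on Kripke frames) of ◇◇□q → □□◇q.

∀x ∀y ∀z ((xR²y ∧ xR²z) → ∃w (yRw ∧ zRw))

This is a Sahlqvist (Geach-type) schema ◇^2□^1q → □^2◇^1q.
Minimal-valuation argument: fix x; take any y with xR^2y and any z with xR^2z. Set V(q) to the set of worlds R-reachable from y in exactly 1 step. Then □^1q holds at y, so the antecedent holds at x; validity forces ◇^1q at z, giving a w with zR^1w and yR^1w.
First-order correspondent: ∀x ∀y ∀z ((xR²y ∧ xR²z) → ∃w (yRw ∧ zRw)).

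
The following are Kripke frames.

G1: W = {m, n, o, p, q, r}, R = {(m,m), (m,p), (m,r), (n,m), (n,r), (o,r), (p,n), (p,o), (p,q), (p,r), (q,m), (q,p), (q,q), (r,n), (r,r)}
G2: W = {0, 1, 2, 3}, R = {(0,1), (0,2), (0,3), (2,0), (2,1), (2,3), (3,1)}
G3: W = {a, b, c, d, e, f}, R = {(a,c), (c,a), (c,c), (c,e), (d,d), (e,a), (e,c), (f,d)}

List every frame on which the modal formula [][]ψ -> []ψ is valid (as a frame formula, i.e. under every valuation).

Frame correspondent (Sahlqvist): forall x forall y (Rxy -> exists z (Rxz & Rzy)) — i.e. density.
G1: fails — Rpo but no z with Rpz and Rzo.
G2: fails — R02 but no z with R0z and Rz2.
G3: satisfies the condition.
Valid on: G3.

G3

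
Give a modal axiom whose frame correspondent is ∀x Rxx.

□r → r

The condition is reflexivity. The T schema □r → r defines it.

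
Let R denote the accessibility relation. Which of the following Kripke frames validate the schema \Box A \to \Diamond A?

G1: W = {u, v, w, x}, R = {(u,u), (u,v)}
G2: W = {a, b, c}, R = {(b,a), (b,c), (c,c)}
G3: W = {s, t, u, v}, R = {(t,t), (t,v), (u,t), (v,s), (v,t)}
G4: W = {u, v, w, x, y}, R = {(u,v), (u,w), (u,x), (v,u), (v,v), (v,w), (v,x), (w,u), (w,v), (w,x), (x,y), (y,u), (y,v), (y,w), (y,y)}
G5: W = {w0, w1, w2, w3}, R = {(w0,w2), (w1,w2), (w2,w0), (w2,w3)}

G4

This is the axiom for seriality; its first-order frame correspondent is \forall x \exists y Rxy.
G1: fails — world v has no successor.
G2: fails — world a has no successor.
G3: fails — world s has no successor.
G4: satisfies the condition.
G5: fails — world w3 has no successor.
Valid on: G4.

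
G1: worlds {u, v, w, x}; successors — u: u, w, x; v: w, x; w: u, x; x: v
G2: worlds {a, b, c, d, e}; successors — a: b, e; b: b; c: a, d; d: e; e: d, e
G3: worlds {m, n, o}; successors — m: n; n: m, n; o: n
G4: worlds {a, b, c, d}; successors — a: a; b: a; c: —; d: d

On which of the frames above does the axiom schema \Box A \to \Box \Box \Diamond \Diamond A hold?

G3, G4

The schema corresponds to a generalized confluence (Geach) condition: \forall x \forall z (x R^2 z \to \exists w (xRw \wedge z R^2 w)).
G1: fails — xR²x but no t with xRt and xR²t.
G2: fails — cR²b but no w with cRw and bR²w.
G3: holds.
G4: holds.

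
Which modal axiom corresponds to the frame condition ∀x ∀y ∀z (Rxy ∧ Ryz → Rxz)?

□p → □□p

This is transitivity; the standard corresponding axiom is 4: □p → □□p.
Suppose □p→□□p is valid. Take Rxy, Ryz and set V(p)={w : Rxw}. Then □p at x, so □□p at x, so □p at y, so p at z, i.e. Rxz.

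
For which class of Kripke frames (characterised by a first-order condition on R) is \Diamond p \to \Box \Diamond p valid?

the Euclidean property: \forall x \forall y \forall z (Rxy \wedge Rxz \to Ryz)

This is the 5 axiom.
It corresponds to the Euclidean property: \forall x \forall y \forall z (Rxy \wedge Rxz \to Ryz).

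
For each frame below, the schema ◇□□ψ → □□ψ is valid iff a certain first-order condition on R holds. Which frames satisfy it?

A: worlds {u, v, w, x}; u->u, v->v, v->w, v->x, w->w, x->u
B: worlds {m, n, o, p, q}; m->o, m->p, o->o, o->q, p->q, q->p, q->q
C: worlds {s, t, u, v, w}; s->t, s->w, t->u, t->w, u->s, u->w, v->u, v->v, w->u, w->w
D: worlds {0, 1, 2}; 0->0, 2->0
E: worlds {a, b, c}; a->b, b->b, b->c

This is the axiom for a generalized confluence (Geach) condition; its first-order frame correspondent is ∀x ∀y ∀z ((xRy ∧ xR²z) → ∃w (yR²w ∧ z = w)).
A: fails — vRw, vR²u but no t with wR²t and u=t.
B: fails — mRp, mR²o but no w with pR²w and o=w.
C: fails — tRu, tR²s but no w* with uR²w* and s=w*.
D: satisfies the condition.
E: fails — bRc, bR²b but no w with cR²w and b=w.

D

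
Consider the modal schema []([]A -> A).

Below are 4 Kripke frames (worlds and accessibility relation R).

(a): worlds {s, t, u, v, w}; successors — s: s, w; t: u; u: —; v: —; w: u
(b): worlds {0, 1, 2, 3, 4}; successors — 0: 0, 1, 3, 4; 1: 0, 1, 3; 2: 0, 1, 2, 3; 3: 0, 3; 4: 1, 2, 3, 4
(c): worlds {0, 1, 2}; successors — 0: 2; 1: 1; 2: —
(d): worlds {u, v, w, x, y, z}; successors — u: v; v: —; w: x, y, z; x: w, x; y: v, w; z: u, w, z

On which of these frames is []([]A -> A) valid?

Frame correspondent (Sahlqvist): forall x forall y (Rxy -> Ryy) — i.e. shift-reflexivity.
(a): fails — Rwu but not Ruu.
(b): ✓.
(c): fails — R02 but not R22.
(d): fails — Ruv but not Rvv.

(b)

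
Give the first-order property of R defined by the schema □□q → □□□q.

This is a Sahlqvist (Geach-type) schema ◇^0□^2q → □^3◇^0q.
Minimal-valuation argument: fix x; take any y with xR^0y and any z with xR^3z. Set V(q) to the set of worlds R-reachable from y in exactly 2 steps. Then □^2q holds at y, so the antecedent holds at x; validity forces ◇^0q at z, giving a w with zR^0w and yR^2w.
First-order correspondent: ∀x ∀z (xR³z → ∃w (xR²w ∧ z = w)).

∀x ∀z (xR³z → ∃w (xR²w ∧ z = w))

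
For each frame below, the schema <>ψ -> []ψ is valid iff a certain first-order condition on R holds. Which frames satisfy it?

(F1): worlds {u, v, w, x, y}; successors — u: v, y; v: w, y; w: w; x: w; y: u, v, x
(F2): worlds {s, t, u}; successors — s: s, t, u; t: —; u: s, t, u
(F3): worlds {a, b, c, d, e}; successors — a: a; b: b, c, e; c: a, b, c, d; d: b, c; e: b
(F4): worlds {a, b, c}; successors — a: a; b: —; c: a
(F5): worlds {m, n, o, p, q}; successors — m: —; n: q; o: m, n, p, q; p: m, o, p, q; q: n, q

This is the axiom for partial functionality; its first-order frame correspondent is forall x forall y forall z (Rxy & Rxz -> y = z).
(F1): fails — u sees both v and y.
(F2): fails — s sees both s and t.
(F3): fails — b sees both b and c.
(F4): ✓.
(F5): fails — o sees both m and n.
Valid on: (F4).

(F4)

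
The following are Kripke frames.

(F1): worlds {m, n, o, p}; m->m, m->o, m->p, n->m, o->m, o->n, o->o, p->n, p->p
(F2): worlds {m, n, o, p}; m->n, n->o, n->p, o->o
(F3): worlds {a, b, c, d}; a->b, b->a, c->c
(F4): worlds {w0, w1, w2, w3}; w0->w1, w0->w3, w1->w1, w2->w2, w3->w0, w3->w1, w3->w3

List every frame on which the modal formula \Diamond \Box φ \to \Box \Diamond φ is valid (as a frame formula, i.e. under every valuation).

This is the axiom for convergence; its first-order frame correspondent is \forall x \forall y \forall z (Rxy \wedge Rxz \to \exists w (Ryw \wedge Rzw)).
(F1): fails — Rpn and Rpp but n and p have no common successor.
(F2): fails — Rno and Rnp but o and p have no common successor.
(F3): condition met.
(F4): condition met.

(F3), (F4)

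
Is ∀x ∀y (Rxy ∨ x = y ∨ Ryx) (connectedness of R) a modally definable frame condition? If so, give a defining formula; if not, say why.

No

Modal frame validity is preserved under disjoint unions.
Take 2 disjoint single-world reflexive frames: each is trivially connected, but their disjoint union has 2 worlds with no edge between distinct components, so it is not connected.
Hence connectedness of R is not modally definable.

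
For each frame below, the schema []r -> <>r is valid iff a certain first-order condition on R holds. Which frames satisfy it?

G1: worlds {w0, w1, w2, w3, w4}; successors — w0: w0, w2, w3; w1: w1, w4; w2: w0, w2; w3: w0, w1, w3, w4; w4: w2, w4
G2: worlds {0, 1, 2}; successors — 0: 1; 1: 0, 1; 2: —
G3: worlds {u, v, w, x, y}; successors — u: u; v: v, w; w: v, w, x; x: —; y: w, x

G1

The schema corresponds to seriality: forall x exists y Rxy.
G1: holds.
G2: fails — world 2 has no successor.
G3: fails — world x has no successor.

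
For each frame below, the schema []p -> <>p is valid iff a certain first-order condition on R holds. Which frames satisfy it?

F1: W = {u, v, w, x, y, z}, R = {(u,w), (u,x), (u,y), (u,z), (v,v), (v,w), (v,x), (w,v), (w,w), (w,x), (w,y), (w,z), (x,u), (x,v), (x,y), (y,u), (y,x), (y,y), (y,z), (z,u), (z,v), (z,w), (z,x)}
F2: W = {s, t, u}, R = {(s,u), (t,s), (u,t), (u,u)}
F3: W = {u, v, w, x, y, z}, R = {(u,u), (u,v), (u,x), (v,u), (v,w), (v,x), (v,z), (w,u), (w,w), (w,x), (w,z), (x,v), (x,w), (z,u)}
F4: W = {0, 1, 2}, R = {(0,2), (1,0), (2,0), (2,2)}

F1, F2, F4

The schema corresponds to seriality: forall x exists y Rxy.
F1: holds.
F2: holds.
F3: fails — world y has no successor.
F4: holds.
Valid on: F1, F2, F4.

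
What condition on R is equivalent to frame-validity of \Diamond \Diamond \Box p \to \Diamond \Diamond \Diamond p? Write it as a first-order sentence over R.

\forall x \forall y (x R^2 y \to \exists w (yRw \wedge x R^3 w))

This is a Sahlqvist (Geach-type) schema ◇^2□^1p → □^0◇^3p.
First-order correspondent: \forall x \forall y (x R^2 y \to \exists w (yRw \wedge x R^3 w)).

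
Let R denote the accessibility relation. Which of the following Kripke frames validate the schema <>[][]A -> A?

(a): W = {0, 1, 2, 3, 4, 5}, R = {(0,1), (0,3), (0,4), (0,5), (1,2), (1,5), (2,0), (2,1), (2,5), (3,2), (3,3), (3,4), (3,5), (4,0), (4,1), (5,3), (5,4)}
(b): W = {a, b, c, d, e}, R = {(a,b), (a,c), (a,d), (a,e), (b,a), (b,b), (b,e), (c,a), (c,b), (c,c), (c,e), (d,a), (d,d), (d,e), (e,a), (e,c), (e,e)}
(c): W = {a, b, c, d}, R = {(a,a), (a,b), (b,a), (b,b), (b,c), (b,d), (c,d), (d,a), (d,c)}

This is the axiom for a generalized confluence (Geach) condition; its first-order frame correspondent is forall x forall y (xRy -> exists w (y R^2 w & x = w)).
(a): fails — 0R4 but no w with 4R²w and 0=w.
(b): condition met.
(c): fails — bRc but no w with cR²w and b=w.

(b)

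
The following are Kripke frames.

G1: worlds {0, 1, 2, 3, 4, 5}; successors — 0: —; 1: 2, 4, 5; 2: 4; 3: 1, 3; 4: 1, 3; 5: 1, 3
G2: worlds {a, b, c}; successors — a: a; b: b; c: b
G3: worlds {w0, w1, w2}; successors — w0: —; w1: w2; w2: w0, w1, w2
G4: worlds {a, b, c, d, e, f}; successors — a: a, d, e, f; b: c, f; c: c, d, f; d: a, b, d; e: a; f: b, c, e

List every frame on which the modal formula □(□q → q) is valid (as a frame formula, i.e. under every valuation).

The schema corresponds to shift-reflexivity: ∀x ∀y (Rxy → Ryy).
G1: fails — R31 but not R11.
G2: holds.
G3: fails — Rw2w0 but not Rw0w0.
G4: fails — Rfe but not Ree.
Valid on: G2.

G2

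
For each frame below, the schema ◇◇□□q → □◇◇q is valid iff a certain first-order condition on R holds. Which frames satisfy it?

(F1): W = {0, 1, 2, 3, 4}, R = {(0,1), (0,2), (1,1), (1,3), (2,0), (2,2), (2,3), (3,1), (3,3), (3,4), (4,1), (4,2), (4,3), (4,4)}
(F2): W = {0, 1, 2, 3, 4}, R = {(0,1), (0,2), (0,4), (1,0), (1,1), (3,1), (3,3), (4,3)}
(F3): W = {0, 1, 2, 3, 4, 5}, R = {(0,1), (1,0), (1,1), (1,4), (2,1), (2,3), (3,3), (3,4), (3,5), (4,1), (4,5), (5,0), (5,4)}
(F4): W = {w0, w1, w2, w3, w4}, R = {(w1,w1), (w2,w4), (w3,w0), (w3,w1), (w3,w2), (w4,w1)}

This is the axiom for a generalized confluence (Geach) condition; its first-order frame correspondent is ∀x ∀y ∀z ((xR²y ∧ xRz) → ∃w (yR²w ∧ zR²w)).
(F1): ✓.
(F2): fails — 0R²0, 0R2 but no w with 0R²w and 2R²w.
(F3): ✓.
(F4): fails — w3R²w1, w3Rw0 but no w with w1R²w and w0R²w.
Valid on: (F1), (F3).

(F1), (F3)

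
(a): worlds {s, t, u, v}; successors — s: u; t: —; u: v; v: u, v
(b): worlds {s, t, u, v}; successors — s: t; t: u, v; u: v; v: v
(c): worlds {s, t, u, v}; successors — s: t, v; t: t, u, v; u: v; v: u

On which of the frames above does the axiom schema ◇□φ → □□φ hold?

Frame correspondent (Sahlqvist): ∀x ∀y ∀z ((xRy ∧ xR²z) → ∃w (yRw ∧ z = w)) — i.e. a generalized confluence (Geach) condition.
(a): fails — vRu, vR²u but no w with uRw and u=w.
(b): satisfies the condition.
(c): fails — sRv, sR²t but no w with vRw and t=w.
Valid on: (b).

(b)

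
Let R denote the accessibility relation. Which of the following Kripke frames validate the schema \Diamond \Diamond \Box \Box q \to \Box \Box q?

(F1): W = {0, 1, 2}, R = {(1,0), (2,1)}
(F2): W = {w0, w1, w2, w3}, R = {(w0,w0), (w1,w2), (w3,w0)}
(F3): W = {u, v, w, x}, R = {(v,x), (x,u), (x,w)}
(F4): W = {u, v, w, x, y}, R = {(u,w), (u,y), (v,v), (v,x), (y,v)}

(F2)

The schema corresponds to a generalized confluence (Geach) condition: \forall x \forall y \forall z ((x R^2 y \wedge x R^2 z) \to \exists w (y R^2 w \wedge z = w)).
(F1): fails — 2R²0, 2R²0 but no w with 0R²w and 0=w.
(F2): holds.
(F3): fails — vR²u, vR²u but no t with uR²t and u=t.
(F4): fails — vR²x, vR²v but no t with xR²t and v=t.
Valid on: (F2).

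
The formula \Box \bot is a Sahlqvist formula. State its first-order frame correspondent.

Emptiness of R

□⊥ is valid iff no world has any successor (otherwise □⊥ fails at any world with one).
The converse is a direct semantic check.
Frame condition: \forall x \forall y \neg Rxy.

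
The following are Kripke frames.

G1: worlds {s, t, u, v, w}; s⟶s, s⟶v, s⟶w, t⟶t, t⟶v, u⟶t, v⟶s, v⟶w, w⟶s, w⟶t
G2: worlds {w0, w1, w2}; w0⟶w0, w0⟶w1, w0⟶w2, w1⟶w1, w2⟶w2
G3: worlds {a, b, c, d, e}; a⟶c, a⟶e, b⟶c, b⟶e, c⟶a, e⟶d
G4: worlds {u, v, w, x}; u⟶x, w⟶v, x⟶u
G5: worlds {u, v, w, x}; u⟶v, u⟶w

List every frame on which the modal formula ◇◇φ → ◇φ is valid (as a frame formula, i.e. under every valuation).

This is the axiom for transitivity; its first-order frame correspondent is ∀x ∀y ∀z (Rxy ∧ Ryz → Rxz).
G1: fails — Rwt and Rtv but not Rwv.
G2: condition met.
G3: fails — Rbc and Rca but not Rba.
G4: fails — Rxu and Rux but not Rxx.
G5: condition met.
Valid on: G2, G5.

G2, G5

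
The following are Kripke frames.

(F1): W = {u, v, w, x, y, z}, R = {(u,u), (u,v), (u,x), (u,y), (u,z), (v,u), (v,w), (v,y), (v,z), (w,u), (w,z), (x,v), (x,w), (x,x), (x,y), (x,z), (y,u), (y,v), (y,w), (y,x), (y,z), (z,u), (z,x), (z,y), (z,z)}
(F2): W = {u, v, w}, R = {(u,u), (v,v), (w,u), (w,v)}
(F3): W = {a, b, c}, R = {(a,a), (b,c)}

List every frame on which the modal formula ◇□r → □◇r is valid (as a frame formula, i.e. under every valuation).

(F1)

The schema corresponds to convergence: ∀x ∀y ∀z (Rxy ∧ Rxz → ∃w (Ryw ∧ Rzw)).
(F1): condition met.
(F2): fails — Rwu and Rwv but u and v have no common successor.
(F3): fails — Rbc and Rbc but c and c have no common successor.
Valid on: (F1).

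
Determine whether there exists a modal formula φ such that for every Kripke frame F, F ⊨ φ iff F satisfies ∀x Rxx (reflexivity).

Yes — defined by □r → r

The condition is reflexivity. A defining modal formula is □r → r.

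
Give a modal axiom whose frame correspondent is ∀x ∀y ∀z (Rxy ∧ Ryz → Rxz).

□r → □□r

This is transitivity; the standard corresponding axiom is 4: □r → □□r.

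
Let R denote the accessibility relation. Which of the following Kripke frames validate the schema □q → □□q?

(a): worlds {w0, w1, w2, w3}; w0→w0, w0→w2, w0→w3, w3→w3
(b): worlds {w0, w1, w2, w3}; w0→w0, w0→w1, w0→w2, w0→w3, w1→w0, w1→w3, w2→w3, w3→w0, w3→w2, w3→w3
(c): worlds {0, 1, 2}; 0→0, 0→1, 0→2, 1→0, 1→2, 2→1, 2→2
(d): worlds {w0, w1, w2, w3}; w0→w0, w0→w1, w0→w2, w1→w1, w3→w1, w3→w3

(a), (d)

This is the axiom for transitivity; its first-order frame correspondent is ∀x ∀y ∀z (Rxy ∧ Ryz → Rxz).
(a): ✓.
(b): fails — Rw1w0 and Rw0w1 but not Rw1w1.
(c): fails — R10 and R01 but not R11.
(d): ✓.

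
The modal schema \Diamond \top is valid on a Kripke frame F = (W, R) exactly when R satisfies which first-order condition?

seriality

◇⊤ holds at w iff w has a successor, so frame-validity of ◇⊤ is exactly seriality. Equivalently via □r → ◇r:
Suppose □r→◇r is valid. At any x set V(r)=W. Then □r at x, so ◇r at x, so x has a successor.
Conversely, any frame satisfying \forall x \exists y Rxy validates the schema.
So the correspondent is seriality.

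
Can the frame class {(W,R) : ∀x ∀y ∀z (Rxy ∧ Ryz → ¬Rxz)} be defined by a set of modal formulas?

Any modally definable frame class is closed under surjective bounded morphisms.
The 5-cycle (worlds s,t,u,v,w with s→t→u→v→w→s) is intransitive. Mapping every world to a single reflexive point • is a surjective bounded morphism; the reflexive point is not intransitive (R••∧R•• but R••).
Hence intransitivity is not modally definable.

No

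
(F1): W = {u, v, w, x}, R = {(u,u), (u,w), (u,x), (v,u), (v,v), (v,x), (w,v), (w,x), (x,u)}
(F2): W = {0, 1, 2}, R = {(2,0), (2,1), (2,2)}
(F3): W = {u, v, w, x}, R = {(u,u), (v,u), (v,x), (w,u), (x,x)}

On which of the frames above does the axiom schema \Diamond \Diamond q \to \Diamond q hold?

(F2), (F3)

This is the axiom for transitivity; its first-order frame correspondent is \forall x \forall y \forall z (Rxy \wedge Ryz \to Rxz).
(F1): fails — Ruw and Rwv but not Ruv.
(F2): satisfies the condition.
(F3): satisfies the condition.
Valid on: (F2), (F3).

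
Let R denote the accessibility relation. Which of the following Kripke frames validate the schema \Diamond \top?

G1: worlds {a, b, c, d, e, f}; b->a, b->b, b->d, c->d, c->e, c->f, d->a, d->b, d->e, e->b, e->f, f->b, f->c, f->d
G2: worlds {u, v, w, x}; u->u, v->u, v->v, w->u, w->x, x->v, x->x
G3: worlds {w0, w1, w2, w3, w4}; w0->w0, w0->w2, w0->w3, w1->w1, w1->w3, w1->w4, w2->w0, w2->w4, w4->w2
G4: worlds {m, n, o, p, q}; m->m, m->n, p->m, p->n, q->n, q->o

G2

Frame correspondent (Sahlqvist): \forall x \exists y Rxy — i.e. seriality.
G1: fails — world a has no successor.
G2: satisfies the condition.
G3: fails — world w3 has no successor.
G4: fails — world n has no successor.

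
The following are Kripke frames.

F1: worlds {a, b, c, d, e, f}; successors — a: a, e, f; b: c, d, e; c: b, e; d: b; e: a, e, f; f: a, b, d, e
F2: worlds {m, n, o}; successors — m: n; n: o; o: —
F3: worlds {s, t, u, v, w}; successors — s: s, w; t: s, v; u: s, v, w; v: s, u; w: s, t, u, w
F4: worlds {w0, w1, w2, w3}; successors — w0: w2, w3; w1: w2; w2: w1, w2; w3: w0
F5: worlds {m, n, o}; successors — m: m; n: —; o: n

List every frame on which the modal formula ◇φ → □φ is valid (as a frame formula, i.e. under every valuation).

The schema corresponds to partial functionality: ∀x ∀y ∀z (Rxy ∧ Rxz → y = z).
F1: fails — a sees both a and e.
F2: condition met.
F3: fails — s sees both s and w.
F4: fails — w0 sees both w2 and w3.
F5: condition met.
Valid on: F2, F5.

F2, F5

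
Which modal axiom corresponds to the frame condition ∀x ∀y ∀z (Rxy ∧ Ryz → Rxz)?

This is transitivity; the standard corresponding axiom is 4: □ψ → □□ψ.
Suppose □ψ→□□ψ is valid. Take Rxy, Ryz and set V(ψ)={w : Rxw}. Then □ψ at x, so □□ψ at x, so □ψ at y, so ψ at z, i.e. Rxz.

□ψ → □□ψ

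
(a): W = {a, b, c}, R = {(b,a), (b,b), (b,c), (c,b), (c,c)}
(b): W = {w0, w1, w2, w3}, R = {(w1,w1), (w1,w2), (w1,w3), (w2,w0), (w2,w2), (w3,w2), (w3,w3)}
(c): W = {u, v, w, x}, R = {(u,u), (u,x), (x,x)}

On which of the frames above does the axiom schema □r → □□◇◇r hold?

The schema corresponds to a generalized confluence (Geach) condition: ∀x ∀z (xR²z → ∃w (xRw ∧ zR²w)).
(a): fails — bR²a but no w with bRw and aR²w.
(b): fails — w1R²w0 but no w with w1Rw and w0R²w.
(c): holds.
Valid on: (c).

(c)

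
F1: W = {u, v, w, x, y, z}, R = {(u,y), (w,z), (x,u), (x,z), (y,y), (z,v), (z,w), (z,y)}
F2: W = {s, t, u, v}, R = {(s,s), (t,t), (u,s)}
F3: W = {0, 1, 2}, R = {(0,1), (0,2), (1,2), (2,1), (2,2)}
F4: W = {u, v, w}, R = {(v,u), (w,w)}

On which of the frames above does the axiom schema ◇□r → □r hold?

This is the axiom for the Euclidean property; its first-order frame correspondent is ∀x ∀y ∀z (Rxy ∧ Rxz → Ryz).
F1: fails — Rwz and Rwz but not Rzz.
F2: satisfies the condition.
F3: fails — R01 and R01 but not R11.
F4: fails — Rvu and Rvu but not Ruu.

F2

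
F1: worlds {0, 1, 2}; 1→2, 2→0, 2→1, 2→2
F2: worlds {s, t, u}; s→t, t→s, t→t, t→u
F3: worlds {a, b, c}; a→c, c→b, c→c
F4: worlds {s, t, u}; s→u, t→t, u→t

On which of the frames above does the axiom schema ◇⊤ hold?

F4

The schema corresponds to seriality: ∀x ∃y Rxy.
F1: fails — world 0 has no successor.
F2: fails — world u has no successor.
F3: fails — world b has no successor.
F4: condition met.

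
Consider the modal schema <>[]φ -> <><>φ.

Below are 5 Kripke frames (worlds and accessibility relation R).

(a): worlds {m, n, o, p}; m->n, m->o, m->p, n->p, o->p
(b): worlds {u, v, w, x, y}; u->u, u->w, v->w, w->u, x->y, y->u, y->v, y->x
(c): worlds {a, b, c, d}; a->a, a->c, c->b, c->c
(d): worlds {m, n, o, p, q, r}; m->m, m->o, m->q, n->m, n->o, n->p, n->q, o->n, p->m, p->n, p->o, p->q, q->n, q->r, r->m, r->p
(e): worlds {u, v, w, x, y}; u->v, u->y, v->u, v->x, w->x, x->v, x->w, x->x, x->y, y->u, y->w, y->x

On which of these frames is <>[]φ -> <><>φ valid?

(b), (d), (e)

The schema corresponds to a generalized confluence (Geach) condition: forall x forall y (xRy -> exists w (yRw & x R^2 w)).
(a): fails — mRp but no w with pRw and mR²w.
(b): condition met.
(c): fails — cRb but no w with bRw and cR²w.
(d): condition met.
(e): condition met.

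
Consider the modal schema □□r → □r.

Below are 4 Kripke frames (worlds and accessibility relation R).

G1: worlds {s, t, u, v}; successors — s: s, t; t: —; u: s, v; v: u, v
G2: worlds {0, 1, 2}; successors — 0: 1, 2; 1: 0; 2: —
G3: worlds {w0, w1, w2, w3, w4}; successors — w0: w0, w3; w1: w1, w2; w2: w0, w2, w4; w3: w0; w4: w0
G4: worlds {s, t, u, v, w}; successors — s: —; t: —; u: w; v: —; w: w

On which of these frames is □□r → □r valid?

G1, G3, G4

The schema corresponds to density: ∀x ∀y (Rxy → ∃z (Rxz ∧ Rzy)).
G1: satisfies the condition.
G2: fails — R01 but no z with R0z and Rz1.
G3: satisfies the condition.
G4: satisfies the condition.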